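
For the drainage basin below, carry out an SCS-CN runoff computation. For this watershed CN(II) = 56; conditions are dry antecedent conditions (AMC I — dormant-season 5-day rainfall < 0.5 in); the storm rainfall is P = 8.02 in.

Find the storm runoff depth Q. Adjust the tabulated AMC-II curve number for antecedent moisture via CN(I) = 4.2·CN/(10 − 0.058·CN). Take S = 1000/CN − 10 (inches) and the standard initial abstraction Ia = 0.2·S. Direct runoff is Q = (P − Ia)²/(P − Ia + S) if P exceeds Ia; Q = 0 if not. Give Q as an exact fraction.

Q = 988913809/1241760450 in ≈ 0.796 in

Adjust CN=56 to AMC I: 4.2·56/(10 − 0.058·56) → (1176/5) ÷ (844/125) = 7350/211 ≈ 34.834
Max retention: S = 1000/(7350/211) − 10 = 2750/147 in (≈ 18.707 in)
Ia = 0.2·(2750/147) = 550/147 in ≈ 3.741 in
Excess rainfall: 8.020 − 3.741 = 4.279 in; P > Ia so Q > 0
Q: (31447/7350)² ÷ (168947/7350) = 988913809/1241760450 in (≈ 0.796 in)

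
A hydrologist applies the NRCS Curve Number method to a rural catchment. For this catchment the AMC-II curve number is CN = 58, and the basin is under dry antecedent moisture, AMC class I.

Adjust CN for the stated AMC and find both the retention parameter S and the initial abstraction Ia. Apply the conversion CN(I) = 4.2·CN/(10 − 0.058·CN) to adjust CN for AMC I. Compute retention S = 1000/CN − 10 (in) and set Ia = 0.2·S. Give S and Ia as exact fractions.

Dry (AMC I): CN(I) = 4.2·58/(10 − 0.058·58) = (1218/5)/(1659/250) = 2900/79 ≈ 36.709
Retention S: 1000/CN − 10 with CN=36.709 → S = 500/29 ≈ 17.241 in
Initial abstraction Ia = S/5 = (500/29)/5 = 100/29 ≈ 3.448 in

S = 500/29 in ≈ 17.241 in; Ia = 100/29 in ≈ 3.448 in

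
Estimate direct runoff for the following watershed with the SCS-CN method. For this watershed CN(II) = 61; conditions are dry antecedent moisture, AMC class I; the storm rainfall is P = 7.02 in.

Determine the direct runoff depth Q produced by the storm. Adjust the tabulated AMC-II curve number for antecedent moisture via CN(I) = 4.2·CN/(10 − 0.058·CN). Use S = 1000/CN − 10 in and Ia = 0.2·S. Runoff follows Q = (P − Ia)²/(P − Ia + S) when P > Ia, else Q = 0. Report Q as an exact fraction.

CN(I) from CN(II)=61: (4.2·61)/(10 − 0.058·61) = 42700/1077 ≈ 39.647
Retention S: 1000/CN − 10 with CN=39.647 → S = 6500/427 ≈ 15.222 in
Ia = 0.2·(6500/427) = 1300/427 in ≈ 3.044 in
Excess rainfall: 7.020 − 3.044 = 3.976 in; P > Ia so Q > 0
Q = (84877/21350)²/((84877/21350) + 6500/427) = (7204105129/455822500)/(409877/21350) = 554161933/673144150 in ≈ 0.823 in

Q = 554161933/673144150 in ≈ 0.823 in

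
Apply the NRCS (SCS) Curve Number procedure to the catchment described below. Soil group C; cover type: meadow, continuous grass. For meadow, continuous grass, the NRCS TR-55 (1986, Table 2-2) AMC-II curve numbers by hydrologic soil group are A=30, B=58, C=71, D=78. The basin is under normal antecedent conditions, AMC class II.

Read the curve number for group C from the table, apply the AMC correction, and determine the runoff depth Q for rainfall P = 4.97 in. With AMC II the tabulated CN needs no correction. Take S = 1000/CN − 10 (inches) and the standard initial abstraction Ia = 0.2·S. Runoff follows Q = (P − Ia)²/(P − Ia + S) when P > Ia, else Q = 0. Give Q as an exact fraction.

Q = 869483169/415257700 in ≈ 2.094 in

NRCS table: meadow, continuous grass, soil group C → CN(II) = 71
CN(II) = 71; AMC II needs no correction.
S = 1000/71 − 10 = 290/71 in ≈ 4.085 in
Ia = 0.2S: 0.2·4.085 = 0.817 in (exactly 58/71)
Excess rainfall: 4.970 − 0.817 = 4.153 in; P > Ia so Q > 0
Runoff Q = (P−Ia)²/(P−Ia+S) = (4.153)²/(4.153+4.085) = 869483169/415257700 ≈ 2.094 in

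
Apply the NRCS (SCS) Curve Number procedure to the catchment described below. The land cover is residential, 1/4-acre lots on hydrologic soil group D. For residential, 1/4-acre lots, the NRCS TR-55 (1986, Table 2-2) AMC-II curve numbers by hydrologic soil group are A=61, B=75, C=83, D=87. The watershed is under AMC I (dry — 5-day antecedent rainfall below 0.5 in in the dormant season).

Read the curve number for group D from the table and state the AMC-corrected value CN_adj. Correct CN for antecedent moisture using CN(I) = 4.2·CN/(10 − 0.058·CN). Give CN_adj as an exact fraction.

CN_adj = 182700/2477 ≈ 73.759

NRCS table: residential, 1/4-acre lots, soil group D → CN(II) = 87
Dry (AMC I): CN(I) = 4.2·87/(10 − 0.058·87) = (1827/5)/(2477/500) = 182700/2477 ≈ 73.759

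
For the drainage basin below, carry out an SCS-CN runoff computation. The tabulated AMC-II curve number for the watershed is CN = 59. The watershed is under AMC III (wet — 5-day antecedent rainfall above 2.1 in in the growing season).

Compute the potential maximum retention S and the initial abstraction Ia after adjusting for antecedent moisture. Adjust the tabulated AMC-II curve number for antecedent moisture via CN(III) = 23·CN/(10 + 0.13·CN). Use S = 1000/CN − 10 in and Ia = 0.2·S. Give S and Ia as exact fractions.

CN(III) from CN(II)=59: (23·59)/(10 + 0.13·59) = 135700/1767 ≈ 76.797
S = 1000/(135700/1767) − 10 = 4100/1357 in ≈ 3.021 in
Ia = 0.2·(4100/1357) = 820/1357 in ≈ 0.604 in

S = 4100/1357 in ≈ 3.021 in; Ia = 820/1357 in ≈ 0.604 in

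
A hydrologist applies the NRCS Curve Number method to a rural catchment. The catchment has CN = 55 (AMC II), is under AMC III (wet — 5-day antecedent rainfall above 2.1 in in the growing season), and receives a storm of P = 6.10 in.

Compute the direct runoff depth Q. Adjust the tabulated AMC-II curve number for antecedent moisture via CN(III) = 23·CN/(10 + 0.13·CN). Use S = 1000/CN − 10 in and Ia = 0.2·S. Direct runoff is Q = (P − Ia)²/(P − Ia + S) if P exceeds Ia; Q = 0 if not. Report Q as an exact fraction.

Q = 185858689/57261490 in ≈ 3.246 in

Wet (AMC III): CN(III) = 23·55/(10 + 0.13·55) = 1265/(343/20) = 25300/343 ≈ 73.761
Retention S: 1000/CN − 10 with CN=73.761 → S = 900/253 ≈ 3.557 in
Ia = 0.2S: 0.2·3.557 = 0.711 in (exactly 180/253)
Since P=6.100 > Ia=0.711: effective rainfall P−Ia = 13633/2530 in
Q = (13633/2530)²/((13633/2530) + 900/253) = (185858689/6400900)/(22633/2530) = 185858689/57261490 in ≈ 3.246 in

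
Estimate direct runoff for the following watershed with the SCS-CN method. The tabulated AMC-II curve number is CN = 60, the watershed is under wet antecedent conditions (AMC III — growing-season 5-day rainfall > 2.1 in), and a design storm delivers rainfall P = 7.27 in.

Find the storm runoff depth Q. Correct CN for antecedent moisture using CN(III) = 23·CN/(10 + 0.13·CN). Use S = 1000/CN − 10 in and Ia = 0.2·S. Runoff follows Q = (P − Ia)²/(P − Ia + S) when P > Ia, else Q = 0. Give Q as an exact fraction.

Q = 2131022569/456524700 in ≈ 4.668 in

Adjust CN=60 to AMC III: 23·60/(10 + 0.13·60) → 1380 ÷ (89/5) = 6900/89 ≈ 77.528
Retention S: 1000/CN − 10 with CN=77.528 → S = 200/69 ≈ 2.899 in
Ia = 0.2S: 0.2·2.899 = 0.580 in (exactly 40/69)
Since P=7.270 > Ia=0.580: effective rainfall P−Ia = 46163/6900 in
Q: (46163/6900)² ÷ (66163/6900) = 2131022569/456524700 in (≈ 4.668 in)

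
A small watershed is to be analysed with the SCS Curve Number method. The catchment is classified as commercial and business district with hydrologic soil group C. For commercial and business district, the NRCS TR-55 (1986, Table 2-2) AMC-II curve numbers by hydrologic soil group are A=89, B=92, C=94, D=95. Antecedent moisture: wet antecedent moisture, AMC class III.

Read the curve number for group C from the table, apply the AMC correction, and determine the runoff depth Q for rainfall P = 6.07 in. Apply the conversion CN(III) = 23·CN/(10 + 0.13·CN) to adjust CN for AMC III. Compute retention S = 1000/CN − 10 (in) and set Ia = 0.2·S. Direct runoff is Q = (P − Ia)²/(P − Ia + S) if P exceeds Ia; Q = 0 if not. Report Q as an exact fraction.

NRCS table: commercial and business district, soil group C → CN(II) = 94
Wet (AMC III): CN(III) = 23·94/(10 + 0.13·94) = 2162/(1111/50) = 108100/1111 ≈ 97.300
Max retention: S = 1000/(108100/1111) − 10 = 300/1081 in (≈ 0.278 in)
Ia = 0.2S: 0.2·0.278 = 0.056 in (exactly 60/1081)
Since P=6.070 > Ia=0.056: effective rainfall P−Ia = 650167/108100 in
Q: (650167/108100)² ÷ (680167/108100) = 422717127889/73526052700 in (≈ 5.749 in)

Q = 422717127889/73526052700 in ≈ 5.749 in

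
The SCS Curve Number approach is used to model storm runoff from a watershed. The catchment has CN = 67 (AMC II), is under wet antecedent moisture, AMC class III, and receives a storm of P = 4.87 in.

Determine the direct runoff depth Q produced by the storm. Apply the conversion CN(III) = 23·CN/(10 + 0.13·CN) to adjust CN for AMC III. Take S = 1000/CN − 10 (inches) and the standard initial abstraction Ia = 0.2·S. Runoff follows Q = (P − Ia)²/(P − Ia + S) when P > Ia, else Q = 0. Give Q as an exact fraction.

Q = 468495074089/156329364700 in ≈ 2.997 in

Wet (AMC III): CN(III) = 23·67/(10 + 0.13·67) = 1541/(1871/100) = 154100/1871 ≈ 82.362
Retention S: 1000/CN − 10 with CN=82.362 → S = 3300/1541 ≈ 2.141 in
Initial abstraction Ia = S/5 = (3300/1541)/5 = 660/1541 ≈ 0.428 in
Excess rainfall: 4.870 − 0.428 = 4.442 in; P > Ia so Q > 0
Q: (684467/154100)² ÷ (1014467/154100) = 468495074089/156329364700 in (≈ 2.997 in)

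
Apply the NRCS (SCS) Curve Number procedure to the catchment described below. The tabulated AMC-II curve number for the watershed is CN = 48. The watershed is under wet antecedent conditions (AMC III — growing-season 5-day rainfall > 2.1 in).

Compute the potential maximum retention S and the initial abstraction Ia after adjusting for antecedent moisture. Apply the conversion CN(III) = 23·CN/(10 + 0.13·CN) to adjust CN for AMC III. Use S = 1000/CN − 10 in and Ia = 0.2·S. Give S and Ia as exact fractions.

Wet (AMC III): CN(III) = 23·48/(10 + 0.13·48) = 1104/(406/25) = 13800/203 ≈ 67.980
S = 1000/(13800/203) − 10 = 325/69 in ≈ 4.710 in
Ia = 0.2S: 0.2·4.710 = 0.942 in (exactly 65/69)

S = 325/69 in ≈ 4.710 in; Ia = 65/69 in ≈ 0.942 in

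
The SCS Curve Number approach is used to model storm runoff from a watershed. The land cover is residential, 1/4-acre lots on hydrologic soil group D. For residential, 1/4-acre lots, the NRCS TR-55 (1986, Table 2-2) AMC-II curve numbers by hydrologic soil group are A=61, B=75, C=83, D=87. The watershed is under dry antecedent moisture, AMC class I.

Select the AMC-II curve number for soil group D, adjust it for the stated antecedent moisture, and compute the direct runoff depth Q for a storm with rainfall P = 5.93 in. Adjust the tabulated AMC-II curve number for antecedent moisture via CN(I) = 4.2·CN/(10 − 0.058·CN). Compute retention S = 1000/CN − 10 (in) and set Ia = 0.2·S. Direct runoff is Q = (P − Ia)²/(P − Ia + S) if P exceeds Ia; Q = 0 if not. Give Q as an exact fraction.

NRCS table: residential, 1/4-acre lots, soil group D → CN(II) = 87
Dry (AMC I): CN(I) = 4.2·87/(10 − 0.058·87) = (1827/5)/(2477/500) = 182700/2477 ≈ 73.759
Max retention: S = 1000/(182700/2477) − 10 = 6500/1827 in (≈ 3.558 in)
Ia = 0.2·(6500/1827) = 1300/1827 in ≈ 0.712 in
P − Ia = 5.930 − 0.712 = 953411/182700 ≈ 5.218 in (> 0, runoff occurs)
Q: (953411/182700)² ÷ (1603411/182700) = 908992534921/292943189700 in (≈ 3.103 in)

Q = 908992534921/292943189700 in ≈ 3.103 in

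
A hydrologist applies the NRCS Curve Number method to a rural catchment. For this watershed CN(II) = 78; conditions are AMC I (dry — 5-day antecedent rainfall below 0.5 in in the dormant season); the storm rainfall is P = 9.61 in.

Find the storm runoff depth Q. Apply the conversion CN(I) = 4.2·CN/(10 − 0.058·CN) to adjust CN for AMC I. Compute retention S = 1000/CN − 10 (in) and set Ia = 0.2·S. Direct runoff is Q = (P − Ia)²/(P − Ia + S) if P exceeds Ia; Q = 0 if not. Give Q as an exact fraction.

CN(I) from CN(II)=78: (4.2·78)/(10 − 0.058·78) = 81900/1369 ≈ 59.825
S = 1000/(81900/1369) − 10 = 5500/819 in ≈ 6.716 in
Initial abstraction Ia = S/5 = (5500/819)/5 = 1100/819 ≈ 1.343 in
P − Ia = 9.610 − 1.343 = 677059/81900 ≈ 8.267 in (> 0, runoff occurs)
Runoff Q = (P−Ia)²/(P−Ia+S) = (8.267)²/(8.267+6.716) = 458408889481/100496132100 ≈ 4.561 in

Q = 458408889481/100496132100 in ≈ 4.561 in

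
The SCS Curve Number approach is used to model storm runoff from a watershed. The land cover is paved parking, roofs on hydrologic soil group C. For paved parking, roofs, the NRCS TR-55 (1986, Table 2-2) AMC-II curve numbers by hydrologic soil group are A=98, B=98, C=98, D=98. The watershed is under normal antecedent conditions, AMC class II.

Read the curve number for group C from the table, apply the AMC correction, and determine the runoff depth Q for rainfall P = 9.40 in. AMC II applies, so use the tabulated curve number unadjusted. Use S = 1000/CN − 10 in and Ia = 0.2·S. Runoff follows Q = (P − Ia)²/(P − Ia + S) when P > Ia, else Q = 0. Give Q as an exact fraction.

NRCS table: paved parking, roofs, soil group C → CN(II) = 98
CN(II) = 98; AMC II needs no correction.
Max retention: S = 1000/98 − 10 = 10/49 in (≈ 0.204 in)
Initial abstraction Ia = S/5 = (10/49)/5 = 2/49 ≈ 0.041 in
P − Ia = 9.400 − 0.041 = 2293/245 ≈ 9.359 in (> 0, runoff occurs)
Q: (2293/245)² ÷ (2343/245) = 5257849/574035 in (≈ 9.159 in)

Q = 5257849/574035 in ≈ 9.159 in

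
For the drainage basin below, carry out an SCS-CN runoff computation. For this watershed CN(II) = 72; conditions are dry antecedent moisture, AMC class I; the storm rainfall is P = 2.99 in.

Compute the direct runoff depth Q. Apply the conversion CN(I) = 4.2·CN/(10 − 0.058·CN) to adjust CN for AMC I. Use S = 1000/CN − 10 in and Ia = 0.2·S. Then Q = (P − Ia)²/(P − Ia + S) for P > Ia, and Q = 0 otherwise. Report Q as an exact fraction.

CN(I) from CN(II)=72: (4.2·72)/(10 − 0.058·72) = 675/13 ≈ 51.923
Max retention: S = 1000/(675/13) − 10 = 250/27 in (≈ 9.259 in)
Ia = 0.2·(250/27) = 50/27 in ≈ 1.852 in
Since P=2.990 > Ia=1.852: effective rainfall P−Ia = 3073/2700 in
Q: (3073/2700)² ÷ (28073/2700) = 9443329/75797100 in (≈ 0.125 in)

Q = 9443329/75797100 in ≈ 0.125 in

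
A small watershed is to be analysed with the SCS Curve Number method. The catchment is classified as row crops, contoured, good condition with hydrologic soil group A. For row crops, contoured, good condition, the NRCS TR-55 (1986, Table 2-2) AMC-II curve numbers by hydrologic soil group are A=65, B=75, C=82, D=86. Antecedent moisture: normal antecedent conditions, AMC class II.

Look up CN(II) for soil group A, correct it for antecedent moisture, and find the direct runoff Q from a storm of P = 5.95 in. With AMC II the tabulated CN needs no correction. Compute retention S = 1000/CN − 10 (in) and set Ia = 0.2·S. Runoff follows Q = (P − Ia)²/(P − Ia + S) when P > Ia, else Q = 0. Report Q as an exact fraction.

Q = 229327/99060 in ≈ 2.315 in

NRCS table: row crops, contoured, good condition, soil group A → CN(II) = 65
Average conditions: CN = 65 (no AMC adjustment).
Retention S: 1000/CN − 10 with CN=65.000 → S = 70/13 ≈ 5.385 in
Ia = 0.2S: 0.2·5.385 = 1.077 in (exactly 14/13)
Since P=5.950 > Ia=1.077: effective rainfall P−Ia = 1267/260 in
Runoff Q = (P−Ia)²/(P−Ia+S) = (4.873)²/(4.873+5.385) = 229327/99060 ≈ 2.315 in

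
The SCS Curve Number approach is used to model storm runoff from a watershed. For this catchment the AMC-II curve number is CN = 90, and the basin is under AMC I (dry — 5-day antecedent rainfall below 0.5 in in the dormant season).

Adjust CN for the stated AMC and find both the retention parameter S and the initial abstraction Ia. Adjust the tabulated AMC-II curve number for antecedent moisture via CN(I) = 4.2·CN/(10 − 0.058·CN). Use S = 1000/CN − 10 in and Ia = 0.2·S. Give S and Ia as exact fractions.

Dry (AMC I): CN(I) = 4.2·90/(10 − 0.058·90) = 378/(239/50) = 18900/239 ≈ 79.079
S = 1000/(18900/239) − 10 = 500/189 in ≈ 2.646 in
Initial abstraction Ia = S/5 = (500/189)/5 = 100/189 ≈ 0.529 in

S = 500/189 in ≈ 2.646 in; Ia = 100/189 in ≈ 0.529 in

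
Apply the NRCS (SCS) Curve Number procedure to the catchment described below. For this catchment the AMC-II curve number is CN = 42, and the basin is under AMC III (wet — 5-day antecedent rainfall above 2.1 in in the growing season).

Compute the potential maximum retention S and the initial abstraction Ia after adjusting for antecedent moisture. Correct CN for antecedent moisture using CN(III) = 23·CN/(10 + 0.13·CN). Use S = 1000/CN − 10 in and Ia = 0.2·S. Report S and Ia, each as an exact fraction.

S = 2900/483 in ≈ 6.004 in; Ia = 580/483 in ≈ 1.201 in

CN(III) from CN(II)=42: (23·42)/(10 + 0.13·42) = 48300/773 ≈ 62.484
Max retention: S = 1000/(48300/773) − 10 = 2900/483 in (≈ 6.004 in)
Ia = 0.2S: 0.2·6.004 = 1.201 in (exactly 580/483)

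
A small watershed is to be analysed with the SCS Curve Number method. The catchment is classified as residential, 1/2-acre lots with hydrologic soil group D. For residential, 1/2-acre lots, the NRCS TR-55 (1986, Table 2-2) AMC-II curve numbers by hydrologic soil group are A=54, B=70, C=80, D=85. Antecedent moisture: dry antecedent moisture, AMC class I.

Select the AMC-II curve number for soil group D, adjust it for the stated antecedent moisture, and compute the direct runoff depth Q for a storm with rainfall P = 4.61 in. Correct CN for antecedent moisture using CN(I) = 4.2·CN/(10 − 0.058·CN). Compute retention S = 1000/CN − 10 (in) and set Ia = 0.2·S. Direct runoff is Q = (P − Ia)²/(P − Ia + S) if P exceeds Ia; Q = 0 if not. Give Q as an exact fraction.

Q = 2012329881/1128822100 in ≈ 1.783 in

NRCS table: residential, 1/2-acre lots, soil group D → CN(II) = 85
CN(I) from CN(II)=85: (4.2·85)/(10 − 0.058·85) = 11900/169 ≈ 70.414
S = 1000/(11900/169) − 10 = 500/119 in ≈ 4.202 in
Ia = 0.2·(500/119) = 100/119 in ≈ 0.840 in
Since P=4.610 > Ia=0.840: effective rainfall P−Ia = 44859/11900 in
Q = (44859/11900)²/((44859/11900) + 500/119) = (2012329881/141610000)/(94859/11900) = 2012329881/1128822100 in ≈ 1.783 in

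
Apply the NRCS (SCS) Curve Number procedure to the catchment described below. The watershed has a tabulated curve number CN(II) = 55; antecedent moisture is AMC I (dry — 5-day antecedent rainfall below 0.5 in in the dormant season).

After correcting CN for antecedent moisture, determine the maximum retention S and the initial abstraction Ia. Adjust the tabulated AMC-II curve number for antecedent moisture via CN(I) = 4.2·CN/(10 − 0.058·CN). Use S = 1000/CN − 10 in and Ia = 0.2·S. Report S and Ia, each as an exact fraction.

S = 1500/77 in ≈ 19.481 in; Ia = 300/77 in ≈ 3.896 in

Dry (AMC I): CN(I) = 4.2·55/(10 − 0.058·55) = 231/(681/100) = 7700/227 ≈ 33.921
Max retention: S = 1000/(7700/227) − 10 = 1500/77 in (≈ 19.481 in)
Ia = 0.2·(1500/77) = 300/77 in ≈ 3.896 in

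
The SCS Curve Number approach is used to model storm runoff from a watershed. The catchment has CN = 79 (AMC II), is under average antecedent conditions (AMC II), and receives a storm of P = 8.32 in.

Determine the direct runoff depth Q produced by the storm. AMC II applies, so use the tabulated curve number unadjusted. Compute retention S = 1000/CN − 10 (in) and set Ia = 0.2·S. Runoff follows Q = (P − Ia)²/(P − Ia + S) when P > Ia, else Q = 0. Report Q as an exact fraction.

Q = 59151481/10187050 in ≈ 5.807 in

AMC II — tabulated CN = 79 applies directly.
Retention S: 1000/CN − 10 with CN=79.000 → S = 210/79 ≈ 2.658 in
Ia = 0.2·(210/79) = 42/79 in ≈ 0.532 in
P − Ia = 8.320 − 0.532 = 15382/1975 ≈ 7.788 in (> 0, runoff occurs)
Runoff Q = (P−Ia)²/(P−Ia+S) = (7.788)²/(7.788+2.658) = 59151481/10187050 ≈ 5.807 in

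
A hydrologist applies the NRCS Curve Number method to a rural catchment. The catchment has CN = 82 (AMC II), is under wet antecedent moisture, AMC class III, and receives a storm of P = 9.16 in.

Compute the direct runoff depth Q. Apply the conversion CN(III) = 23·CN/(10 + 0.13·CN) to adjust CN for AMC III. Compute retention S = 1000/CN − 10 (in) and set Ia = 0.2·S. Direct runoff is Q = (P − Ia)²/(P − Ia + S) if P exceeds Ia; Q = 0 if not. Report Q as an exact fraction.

Q = 44709833809/5515300525 in ≈ 8.107 in

CN(III) from CN(II)=82: (23·82)/(10 + 0.13·82) = 94300/1033 ≈ 91.288
Max retention: S = 1000/(94300/1033) − 10 = 900/943 in (≈ 0.954 in)
Initial abstraction Ia = S/5 = (900/943)/5 = 180/943 ≈ 0.191 in
Since P=9.160 > Ia=0.191: effective rainfall P−Ia = 211447/23575 in
Q: (211447/23575)² ÷ (233947/23575) = 44709833809/5515300525 in (≈ 8.107 in)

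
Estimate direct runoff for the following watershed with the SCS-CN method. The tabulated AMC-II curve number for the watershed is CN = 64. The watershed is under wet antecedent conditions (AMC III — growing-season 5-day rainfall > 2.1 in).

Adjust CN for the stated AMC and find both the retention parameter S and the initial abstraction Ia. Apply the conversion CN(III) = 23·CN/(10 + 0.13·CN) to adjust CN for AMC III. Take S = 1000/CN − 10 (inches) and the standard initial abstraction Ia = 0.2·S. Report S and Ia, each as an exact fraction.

Wet (AMC III): CN(III) = 23·64/(10 + 0.13·64) = 1472/(458/25) = 18400/229 ≈ 80.349
Max retention: S = 1000/(18400/229) − 10 = 225/92 in (≈ 2.446 in)
Initial abstraction Ia = S/5 = (225/92)/5 = 45/92 ≈ 0.489 in

S = 225/92 in ≈ 2.446 in; Ia = 45/92 in ≈ 0.489 in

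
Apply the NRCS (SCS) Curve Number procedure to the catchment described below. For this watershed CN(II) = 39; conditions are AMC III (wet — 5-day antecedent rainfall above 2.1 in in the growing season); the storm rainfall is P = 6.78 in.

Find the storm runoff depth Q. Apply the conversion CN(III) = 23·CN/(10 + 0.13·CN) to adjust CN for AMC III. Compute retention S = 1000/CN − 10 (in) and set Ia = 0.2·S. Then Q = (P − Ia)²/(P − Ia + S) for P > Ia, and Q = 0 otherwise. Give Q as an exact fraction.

Wet (AMC III): CN(III) = 23·39/(10 + 0.13·39) = 897/(1507/100) = 89700/1507 ≈ 59.522
Max retention: S = 1000/(89700/1507) − 10 = 6100/897 in (≈ 6.800 in)
Ia = 0.2S: 0.2·6.800 = 1.360 in (exactly 1220/897)
Excess rainfall: 6.780 − 1.360 = 5.420 in; P > Ia so Q > 0
Runoff Q = (P−Ia)²/(P−Ia+S) = (5.420)²/(5.420+6.800) = 59089344889/24581522550 ≈ 2.404 in

Q = 59089344889/24581522550 in ≈ 2.404 in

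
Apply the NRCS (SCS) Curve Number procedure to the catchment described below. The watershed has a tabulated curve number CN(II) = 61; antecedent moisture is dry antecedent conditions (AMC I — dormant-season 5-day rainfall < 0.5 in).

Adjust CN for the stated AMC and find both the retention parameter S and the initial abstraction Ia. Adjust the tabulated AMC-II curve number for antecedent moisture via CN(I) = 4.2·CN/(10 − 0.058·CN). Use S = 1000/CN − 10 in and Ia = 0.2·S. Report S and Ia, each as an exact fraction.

S = 6500/427 in ≈ 15.222 in; Ia = 1300/427 in ≈ 3.044 in

Dry (AMC I): CN(I) = 4.2·61/(10 − 0.058·61) = (1281/5)/(3231/500) = 42700/1077 ≈ 39.647
S = 1000/(42700/1077) − 10 = 6500/427 in ≈ 15.222 in
Initial abstraction Ia = S/5 = (6500/427)/5 = 1300/427 ≈ 3.044 in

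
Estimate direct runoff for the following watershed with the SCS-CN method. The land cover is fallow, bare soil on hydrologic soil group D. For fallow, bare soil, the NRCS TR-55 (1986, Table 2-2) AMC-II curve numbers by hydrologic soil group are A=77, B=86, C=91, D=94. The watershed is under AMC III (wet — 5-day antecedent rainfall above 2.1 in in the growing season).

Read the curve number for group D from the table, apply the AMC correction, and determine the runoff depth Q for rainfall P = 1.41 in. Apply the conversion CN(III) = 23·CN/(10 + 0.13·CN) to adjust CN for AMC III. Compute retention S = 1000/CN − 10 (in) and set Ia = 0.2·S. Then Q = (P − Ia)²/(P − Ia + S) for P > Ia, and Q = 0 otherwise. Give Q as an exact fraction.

Q = 7146369747/6357036700 in ≈ 1.124 in

NRCS table: fallow, bare soil, soil group D → CN(II) = 94
Adjust CN=94 to AMC III: 23·94/(10 + 0.13·94) → 2162 ÷ (1111/50) = 108100/1111 ≈ 97.300
Max retention: S = 1000/(108100/1111) − 10 = 300/1081 in (≈ 0.278 in)
Initial abstraction Ia = S/5 = (300/1081)/5 = 60/1081 ≈ 0.056 in
Since P=1.410 > Ia=0.056: effective rainfall P−Ia = 146421/108100 in
Runoff Q = (P−Ia)²/(P−Ia+S) = (1.354)²/(1.354+0.278) = 7146369747/6357036700 ≈ 1.124 in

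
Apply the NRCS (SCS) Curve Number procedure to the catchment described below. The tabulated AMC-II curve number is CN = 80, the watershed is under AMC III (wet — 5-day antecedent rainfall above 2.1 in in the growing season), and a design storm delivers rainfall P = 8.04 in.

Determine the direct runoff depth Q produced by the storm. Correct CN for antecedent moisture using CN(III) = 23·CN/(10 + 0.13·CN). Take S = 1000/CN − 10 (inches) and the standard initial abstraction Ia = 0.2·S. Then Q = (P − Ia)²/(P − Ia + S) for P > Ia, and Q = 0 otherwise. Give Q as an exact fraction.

Q = 20232004/2945725 in ≈ 6.868 in

CN(III) from CN(II)=80: (23·80)/(10 + 0.13·80) = 4600/51 ≈ 90.196
Retention S: 1000/CN − 10 with CN=90.196 → S = 25/23 ≈ 1.087 in
Initial abstraction Ia = S/5 = (25/23)/5 = 5/23 ≈ 0.217 in
Since P=8.040 > Ia=0.217: effective rainfall P−Ia = 4498/575 in
Q: (4498/575)² ÷ (5123/575) = 20232004/2945725 in (≈ 6.868 in)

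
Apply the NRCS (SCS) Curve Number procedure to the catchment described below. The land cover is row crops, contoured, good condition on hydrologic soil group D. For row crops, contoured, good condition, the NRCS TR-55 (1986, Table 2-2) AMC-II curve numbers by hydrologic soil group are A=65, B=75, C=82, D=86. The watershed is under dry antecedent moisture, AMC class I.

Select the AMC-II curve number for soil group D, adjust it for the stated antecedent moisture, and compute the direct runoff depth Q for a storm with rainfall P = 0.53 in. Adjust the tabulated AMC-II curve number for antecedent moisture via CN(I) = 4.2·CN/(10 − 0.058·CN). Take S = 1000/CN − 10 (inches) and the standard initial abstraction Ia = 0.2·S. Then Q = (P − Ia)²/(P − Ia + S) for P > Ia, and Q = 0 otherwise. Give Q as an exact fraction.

NRCS table: row crops, contoured, good condition, soil group D → CN(II) = 86
Adjust CN=86 to AMC I: 4.2·86/(10 − 0.058·86) → (1806/5) ÷ (1253/250) = 12900/179 ≈ 72.067
Retention S: 1000/CN − 10 with CN=72.067 → S = 500/129 ≈ 3.876 in
Ia = 0.2·(500/129) = 100/129 in ≈ 0.775 in
P = 0.530 ≤ Ia = 0.775 in: entire storm abstracted, Q = 0.

Q = 0 in ≈ 0.000 in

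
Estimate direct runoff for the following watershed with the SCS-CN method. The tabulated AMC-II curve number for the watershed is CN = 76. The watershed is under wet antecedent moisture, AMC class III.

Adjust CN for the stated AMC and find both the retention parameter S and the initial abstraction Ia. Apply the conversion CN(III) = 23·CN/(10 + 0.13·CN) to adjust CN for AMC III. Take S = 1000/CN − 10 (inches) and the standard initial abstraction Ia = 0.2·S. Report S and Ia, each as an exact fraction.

S = 600/437 in ≈ 1.373 in; Ia = 120/437 in ≈ 0.275 in

CN(III) from CN(II)=76: (23·76)/(10 + 0.13·76) = 43700/497 ≈ 87.928
S = 1000/(43700/497) − 10 = 600/437 in ≈ 1.373 in
Initial abstraction Ia = S/5 = (600/437)/5 = 120/437 ≈ 0.275 in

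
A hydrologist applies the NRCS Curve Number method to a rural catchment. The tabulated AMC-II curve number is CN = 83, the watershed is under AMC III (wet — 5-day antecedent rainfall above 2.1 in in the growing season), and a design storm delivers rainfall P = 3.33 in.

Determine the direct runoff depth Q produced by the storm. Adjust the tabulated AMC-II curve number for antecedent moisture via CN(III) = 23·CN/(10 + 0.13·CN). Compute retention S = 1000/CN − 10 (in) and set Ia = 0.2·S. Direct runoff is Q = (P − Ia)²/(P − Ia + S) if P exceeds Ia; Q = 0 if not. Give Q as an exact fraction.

Q = 362039279809/147316957300 in ≈ 2.458 in

Wet (AMC III): CN(III) = 23·83/(10 + 0.13·83) = 1909/(2079/100) = 190900/2079 ≈ 91.823
S = 1000/(190900/2079) − 10 = 1700/1909 in ≈ 0.891 in
Initial abstraction Ia = S/5 = (1700/1909)/5 = 340/1909 ≈ 0.178 in
P − Ia = 3.330 − 0.178 = 601697/190900 ≈ 3.152 in (> 0, runoff occurs)
Q: (601697/190900)² ÷ (771697/190900) = 362039279809/147316957300 in (≈ 2.458 in)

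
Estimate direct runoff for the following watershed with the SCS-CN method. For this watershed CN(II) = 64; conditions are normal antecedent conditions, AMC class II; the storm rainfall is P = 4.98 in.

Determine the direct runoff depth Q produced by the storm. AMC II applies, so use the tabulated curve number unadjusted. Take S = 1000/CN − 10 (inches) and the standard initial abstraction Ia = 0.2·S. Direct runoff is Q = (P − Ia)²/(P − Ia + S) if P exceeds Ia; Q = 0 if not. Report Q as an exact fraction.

Q = 198147/126400 in ≈ 1.568 in

AMC II — tabulated CN = 64 applies directly.
S = 1000/64 − 10 = 45/8 in ≈ 5.625 in
Ia = 0.2·(45/8) = 9/8 in ≈ 1.125 in
Since P=4.980 > Ia=1.125: effective rainfall P−Ia = 771/200 in
Q = (771/200)²/((771/200) + 45/8) = (594441/40000)/(237/25) = 198147/126400 in ≈ 1.568 in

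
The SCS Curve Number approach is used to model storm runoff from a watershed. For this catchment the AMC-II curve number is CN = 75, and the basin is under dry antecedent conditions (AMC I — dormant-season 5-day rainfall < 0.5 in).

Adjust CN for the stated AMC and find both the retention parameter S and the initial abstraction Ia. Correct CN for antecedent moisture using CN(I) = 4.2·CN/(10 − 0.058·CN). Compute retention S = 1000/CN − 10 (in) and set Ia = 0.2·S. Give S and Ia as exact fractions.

CN(I) from CN(II)=75: (4.2·75)/(10 − 0.058·75) = 6300/113 ≈ 55.752
Max retention: S = 1000/(6300/113) − 10 = 500/63 in (≈ 7.937 in)
Ia = 0.2S: 0.2·7.937 = 1.587 in (exactly 100/63)

S = 500/63 in ≈ 7.937 in; Ia = 100/63 in ≈ 1.587 in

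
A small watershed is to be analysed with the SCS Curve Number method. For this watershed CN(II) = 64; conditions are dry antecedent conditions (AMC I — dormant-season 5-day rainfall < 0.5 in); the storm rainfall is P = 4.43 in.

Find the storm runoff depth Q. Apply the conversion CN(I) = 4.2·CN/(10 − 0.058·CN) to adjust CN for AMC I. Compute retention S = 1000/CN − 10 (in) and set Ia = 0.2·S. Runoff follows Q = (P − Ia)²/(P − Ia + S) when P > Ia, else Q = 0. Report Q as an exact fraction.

Q = 375769/1855175 in ≈ 0.203 in

CN(I) from CN(II)=64: (4.2·64)/(10 − 0.058·64) = 5600/131 ≈ 42.748
Max retention: S = 1000/(5600/131) − 10 = 375/28 in (≈ 13.393 in)
Ia = 0.2S: 0.2·13.393 = 2.679 in (exactly 75/28)
Excess rainfall: 4.430 − 2.679 = 1.751 in; P > Ia so Q > 0
Runoff Q = (P−Ia)²/(P−Ia+S) = (1.751)²/(1.751+13.393) = 375769/1855175 ≈ 0.203 in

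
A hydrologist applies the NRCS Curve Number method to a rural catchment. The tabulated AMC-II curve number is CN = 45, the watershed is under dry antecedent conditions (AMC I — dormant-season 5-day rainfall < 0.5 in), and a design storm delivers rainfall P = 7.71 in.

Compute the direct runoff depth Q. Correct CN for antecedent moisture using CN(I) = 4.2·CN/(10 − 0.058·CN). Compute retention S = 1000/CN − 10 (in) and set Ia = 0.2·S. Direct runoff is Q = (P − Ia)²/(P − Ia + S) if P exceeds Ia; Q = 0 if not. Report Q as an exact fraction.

CN(I) from CN(II)=45: (4.2·45)/(10 − 0.058·45) = 18900/739 ≈ 25.575
Retention S: 1000/CN − 10 with CN=25.575 → S = 5500/189 ≈ 29.101 in
Ia = 0.2·(5500/189) = 1100/189 in ≈ 5.820 in
Since P=7.710 > Ia=5.820: effective rainfall P−Ia = 35719/18900 in
Q: (35719/18900)² ÷ (585719/18900) = 1275846961/11070089100 in (≈ 0.115 in)

Q = 1275846961/11070089100 in ≈ 0.115 in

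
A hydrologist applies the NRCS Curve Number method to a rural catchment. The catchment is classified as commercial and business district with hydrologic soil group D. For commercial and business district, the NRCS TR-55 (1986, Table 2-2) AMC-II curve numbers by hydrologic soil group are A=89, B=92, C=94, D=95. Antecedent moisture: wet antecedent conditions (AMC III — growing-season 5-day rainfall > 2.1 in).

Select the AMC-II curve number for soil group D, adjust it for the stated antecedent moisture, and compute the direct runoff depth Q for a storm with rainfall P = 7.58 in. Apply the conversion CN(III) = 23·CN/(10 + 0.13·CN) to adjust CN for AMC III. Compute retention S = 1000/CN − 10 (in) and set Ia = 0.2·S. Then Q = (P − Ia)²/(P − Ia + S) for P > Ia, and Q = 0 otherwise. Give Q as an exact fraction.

NRCS table: commercial and business district, soil group D → CN(II) = 95
CN(III) from CN(II)=95: (23·95)/(10 + 0.13·95) = 43700/447 ≈ 97.763
Max retention: S = 1000/(43700/447) − 10 = 100/437 in (≈ 0.229 in)
Initial abstraction Ia = S/5 = (100/437)/5 = 20/437 ≈ 0.046 in
P − Ia = 7.580 − 0.046 = 164623/21850 ≈ 7.534 in (> 0, runoff occurs)
Q = (164623/21850)²/((164623/21850) + 100/437) = (27100732129/477422500)/(169623/21850) = 27100732129/3706262550 in ≈ 7.312 in

Q = 27100732129/3706262550 in ≈ 7.312 in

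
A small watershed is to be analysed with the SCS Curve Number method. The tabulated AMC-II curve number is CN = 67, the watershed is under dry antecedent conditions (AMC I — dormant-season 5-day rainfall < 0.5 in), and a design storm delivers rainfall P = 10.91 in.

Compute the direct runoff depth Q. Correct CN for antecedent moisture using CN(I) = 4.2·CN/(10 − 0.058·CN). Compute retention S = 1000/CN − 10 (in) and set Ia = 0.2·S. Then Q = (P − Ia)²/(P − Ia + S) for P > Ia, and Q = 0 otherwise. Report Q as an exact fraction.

Dry (AMC I): CN(I) = 4.2·67/(10 − 0.058·67) = (1407/5)/(3057/500) = 46900/1019 ≈ 46.026
S = 1000/(46900/1019) − 10 = 5500/469 in ≈ 11.727 in
Initial abstraction Ia = S/5 = (5500/469)/5 = 1100/469 ≈ 2.345 in
Excess rainfall: 10.910 − 2.345 = 8.565 in; P > Ia so Q > 0
Q: (401679/46900)² ÷ (951679/46900) = 161346019041/44633745100 in (≈ 3.615 in)

Q = 161346019041/44633745100 in ≈ 3.615 in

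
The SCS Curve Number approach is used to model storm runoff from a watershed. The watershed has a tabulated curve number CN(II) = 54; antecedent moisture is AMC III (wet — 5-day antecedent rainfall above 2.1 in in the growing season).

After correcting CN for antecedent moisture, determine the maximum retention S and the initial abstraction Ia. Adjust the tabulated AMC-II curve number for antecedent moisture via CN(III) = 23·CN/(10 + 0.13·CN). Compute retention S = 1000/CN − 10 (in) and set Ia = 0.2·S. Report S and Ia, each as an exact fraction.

CN(III) from CN(II)=54: (23·54)/(10 + 0.13·54) = 2700/37 ≈ 72.973
Max retention: S = 1000/(2700/37) − 10 = 100/27 in (≈ 3.704 in)
Ia = 0.2S: 0.2·3.704 = 0.741 in (exactly 20/27)

S = 100/27 in ≈ 3.704 in; Ia = 20/27 in ≈ 0.741 in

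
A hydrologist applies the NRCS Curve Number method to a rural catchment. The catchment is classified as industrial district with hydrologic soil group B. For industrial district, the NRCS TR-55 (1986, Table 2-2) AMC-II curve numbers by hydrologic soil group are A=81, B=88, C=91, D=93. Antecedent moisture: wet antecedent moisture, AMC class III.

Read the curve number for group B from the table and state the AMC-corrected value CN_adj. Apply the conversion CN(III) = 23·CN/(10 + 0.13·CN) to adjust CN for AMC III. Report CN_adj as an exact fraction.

NRCS table: industrial district, soil group B → CN(II) = 88
Wet (AMC III): CN(III) = 23·88/(10 + 0.13·88) = 2024/(536/25) = 6325/67 ≈ 94.403

CN_adj = 6325/67 ≈ 94.403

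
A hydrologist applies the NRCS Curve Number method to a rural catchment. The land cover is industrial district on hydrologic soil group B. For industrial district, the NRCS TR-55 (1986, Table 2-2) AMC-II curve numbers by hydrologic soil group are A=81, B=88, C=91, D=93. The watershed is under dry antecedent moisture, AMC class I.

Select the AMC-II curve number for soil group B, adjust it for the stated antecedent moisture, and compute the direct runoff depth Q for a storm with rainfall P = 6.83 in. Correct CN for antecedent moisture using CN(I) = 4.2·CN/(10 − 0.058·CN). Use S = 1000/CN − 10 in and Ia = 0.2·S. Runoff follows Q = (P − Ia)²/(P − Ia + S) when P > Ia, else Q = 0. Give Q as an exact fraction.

Q = 2264903281/558950700 in ≈ 4.052 in

NRCS table: industrial district, soil group B → CN(II) = 88
CN(I) from CN(II)=88: (4.2·88)/(10 − 0.058·88) = 3850/51 ≈ 75.490
S = 1000/(3850/51) − 10 = 250/77 in ≈ 3.247 in
Ia = 0.2·(250/77) = 50/77 in ≈ 0.649 in
Since P=6.830 > Ia=0.649: effective rainfall P−Ia = 47591/7700 in
Runoff Q = (P−Ia)²/(P−Ia+S) = (6.181)²/(6.181+3.247) = 2264903281/558950700 ≈ 4.052 in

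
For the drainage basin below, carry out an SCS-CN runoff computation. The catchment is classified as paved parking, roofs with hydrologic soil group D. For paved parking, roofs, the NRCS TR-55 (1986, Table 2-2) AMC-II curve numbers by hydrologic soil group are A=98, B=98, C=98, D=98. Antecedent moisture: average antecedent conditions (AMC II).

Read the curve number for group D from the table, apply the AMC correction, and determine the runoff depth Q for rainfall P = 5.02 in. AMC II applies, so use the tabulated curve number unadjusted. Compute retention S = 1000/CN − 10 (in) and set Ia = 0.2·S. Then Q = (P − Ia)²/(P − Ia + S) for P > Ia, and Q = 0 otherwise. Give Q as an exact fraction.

NRCS table: paved parking, roofs, soil group D → CN(II) = 98
Average conditions: CN = 98 (no AMC adjustment).
Max retention: S = 1000/98 − 10 = 10/49 in (≈ 0.204 in)
Initial abstraction Ia = S/5 = (10/49)/5 = 2/49 ≈ 0.041 in
Excess rainfall: 5.020 − 0.041 = 4.979 in; P > Ia so Q > 0
Q: (12199/2450)² ÷ (12699/2450) = 148815601/31112550 in (≈ 4.783 in)

Q = 148815601/31112550 in ≈ 4.783 in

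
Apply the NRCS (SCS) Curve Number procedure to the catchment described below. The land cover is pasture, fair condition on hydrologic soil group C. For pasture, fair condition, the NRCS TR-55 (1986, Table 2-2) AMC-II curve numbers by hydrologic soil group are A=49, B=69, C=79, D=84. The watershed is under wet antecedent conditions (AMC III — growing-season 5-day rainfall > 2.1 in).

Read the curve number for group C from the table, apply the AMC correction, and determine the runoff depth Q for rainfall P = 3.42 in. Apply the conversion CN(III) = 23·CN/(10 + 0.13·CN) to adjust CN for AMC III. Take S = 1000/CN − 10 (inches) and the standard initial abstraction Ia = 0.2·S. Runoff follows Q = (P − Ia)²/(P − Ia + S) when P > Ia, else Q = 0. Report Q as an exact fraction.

Q = 27976715283/11953043650 in ≈ 2.341 in

NRCS table: pasture, fair condition, soil group C → CN(II) = 79
Adjust CN=79 to AMC III: 23·79/(10 + 0.13·79) → 1817 ÷ (2027/100) = 181700/2027 ≈ 89.640
S = 1000/(181700/2027) − 10 = 2100/1817 in ≈ 1.156 in
Ia = 0.2S: 0.2·1.156 = 0.231 in (exactly 420/1817)
P − Ia = 3.420 − 0.231 = 289707/90850 ≈ 3.189 in (> 0, runoff occurs)
Runoff Q = (P−Ia)²/(P−Ia+S) = (3.189)²/(3.189+1.156) = 27976715283/11953043650 ≈ 2.341 in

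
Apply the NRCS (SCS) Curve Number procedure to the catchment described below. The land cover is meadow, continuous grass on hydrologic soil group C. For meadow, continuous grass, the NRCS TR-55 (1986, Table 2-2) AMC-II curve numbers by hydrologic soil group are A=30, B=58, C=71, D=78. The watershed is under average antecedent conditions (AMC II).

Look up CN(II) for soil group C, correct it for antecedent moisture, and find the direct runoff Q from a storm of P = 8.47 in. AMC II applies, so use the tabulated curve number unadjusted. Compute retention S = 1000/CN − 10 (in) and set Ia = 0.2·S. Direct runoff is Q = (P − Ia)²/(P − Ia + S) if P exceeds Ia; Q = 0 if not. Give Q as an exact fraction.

Q = 2952509569/591692700 in ≈ 4.990 in

NRCS table: meadow, continuous grass, soil group C → CN(II) = 71
AMC II — tabulated CN = 71 applies directly.
Retention S: 1000/CN − 10 with CN=71.000 → S = 290/71 ≈ 4.085 in
Ia = 0.2·(290/71) = 58/71 in ≈ 0.817 in
Since P=8.470 > Ia=0.817: effective rainfall P−Ia = 54337/7100 in
Q = (54337/7100)²/((54337/7100) + 290/71) = (2952509569/50410000)/(83337/7100) = 2952509569/591692700 in ≈ 4.990 in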